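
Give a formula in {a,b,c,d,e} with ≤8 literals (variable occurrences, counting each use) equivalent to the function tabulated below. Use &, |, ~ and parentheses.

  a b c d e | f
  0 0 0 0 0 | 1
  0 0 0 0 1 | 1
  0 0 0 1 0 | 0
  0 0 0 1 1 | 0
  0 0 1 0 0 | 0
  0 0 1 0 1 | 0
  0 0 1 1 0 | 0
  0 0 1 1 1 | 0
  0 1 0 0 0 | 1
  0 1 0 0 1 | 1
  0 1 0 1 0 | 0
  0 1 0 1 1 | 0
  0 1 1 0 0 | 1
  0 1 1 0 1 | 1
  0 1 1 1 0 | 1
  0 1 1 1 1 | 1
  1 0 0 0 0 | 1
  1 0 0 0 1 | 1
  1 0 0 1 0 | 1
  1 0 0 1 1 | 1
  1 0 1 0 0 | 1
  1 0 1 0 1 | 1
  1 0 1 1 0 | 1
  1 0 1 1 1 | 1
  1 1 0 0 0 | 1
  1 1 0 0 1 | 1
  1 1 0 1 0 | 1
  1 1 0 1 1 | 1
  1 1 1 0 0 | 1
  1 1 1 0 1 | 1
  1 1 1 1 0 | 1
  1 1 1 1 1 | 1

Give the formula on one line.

  ~c = 11110000111100001111000011110000
  ~d = 11001100110011001100110011001100
  (~c & ~d) = 11000000110000001100000011000000
  (c & b) = 00000000000011110000000000001111
  ((~c & ~d) | (c & b)) = 11000000110011111100000011001111
  (a | ((~c & ~d) | (c & b))) = 11000000110011111111111111111111

(a | ((~c & ~d) | (c & b)))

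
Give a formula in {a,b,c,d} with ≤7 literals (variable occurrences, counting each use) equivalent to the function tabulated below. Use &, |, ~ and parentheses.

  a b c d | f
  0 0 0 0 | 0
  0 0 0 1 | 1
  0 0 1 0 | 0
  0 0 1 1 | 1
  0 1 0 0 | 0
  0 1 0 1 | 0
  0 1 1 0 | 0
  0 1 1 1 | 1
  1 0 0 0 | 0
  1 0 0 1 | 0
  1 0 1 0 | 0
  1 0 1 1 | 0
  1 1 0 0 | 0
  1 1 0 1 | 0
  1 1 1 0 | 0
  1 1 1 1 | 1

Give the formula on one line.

(((b | ~a) & d) & (d & ((~b & ~a) | c)))

  ~a = 1111111100000000
  (b | ~a) = 1111111100001111
  ((b | ~a) & d) = 0101010100000101
  ~b = 1111000011110000
  (~b & ~a) = 1111000000000000
  ((~b & ~a) | c) = 1111001100110011
  (d & ((~b & ~a) | c)) = 0101000100010001
  (((b | ~a) & d) & (d & ((~b & ~a) | c))) = 0101000100000001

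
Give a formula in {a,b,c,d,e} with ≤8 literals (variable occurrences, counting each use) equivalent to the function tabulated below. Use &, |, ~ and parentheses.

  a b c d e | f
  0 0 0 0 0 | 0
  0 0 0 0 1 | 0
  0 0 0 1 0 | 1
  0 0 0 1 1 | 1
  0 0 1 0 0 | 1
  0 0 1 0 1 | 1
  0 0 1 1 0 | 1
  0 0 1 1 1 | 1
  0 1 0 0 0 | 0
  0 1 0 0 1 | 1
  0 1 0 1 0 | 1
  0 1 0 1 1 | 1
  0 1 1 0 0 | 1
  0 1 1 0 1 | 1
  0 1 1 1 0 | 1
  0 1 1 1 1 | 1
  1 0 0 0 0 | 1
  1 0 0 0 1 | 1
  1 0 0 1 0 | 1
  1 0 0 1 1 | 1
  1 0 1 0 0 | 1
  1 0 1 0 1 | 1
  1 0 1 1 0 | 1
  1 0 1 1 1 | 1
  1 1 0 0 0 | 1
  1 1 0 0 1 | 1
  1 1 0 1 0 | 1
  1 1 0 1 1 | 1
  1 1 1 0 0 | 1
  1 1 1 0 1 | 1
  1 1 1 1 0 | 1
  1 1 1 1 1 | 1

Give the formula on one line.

  ~d = 11001100110011001100110011001100
  (a | c) = 00001111000011111111111111111111
  (~d & (a | c)) = 00001100000011001100110011001100
  (d | (~d & (a | c))) = 00111111001111111111111111111111
  (b & e) = 00000000010101010000000001010101
  ((d | (~d & (a | c))) | (b & e)) = 00111111011111111111111111111111

((d | (~d & (a | c))) | (b & e))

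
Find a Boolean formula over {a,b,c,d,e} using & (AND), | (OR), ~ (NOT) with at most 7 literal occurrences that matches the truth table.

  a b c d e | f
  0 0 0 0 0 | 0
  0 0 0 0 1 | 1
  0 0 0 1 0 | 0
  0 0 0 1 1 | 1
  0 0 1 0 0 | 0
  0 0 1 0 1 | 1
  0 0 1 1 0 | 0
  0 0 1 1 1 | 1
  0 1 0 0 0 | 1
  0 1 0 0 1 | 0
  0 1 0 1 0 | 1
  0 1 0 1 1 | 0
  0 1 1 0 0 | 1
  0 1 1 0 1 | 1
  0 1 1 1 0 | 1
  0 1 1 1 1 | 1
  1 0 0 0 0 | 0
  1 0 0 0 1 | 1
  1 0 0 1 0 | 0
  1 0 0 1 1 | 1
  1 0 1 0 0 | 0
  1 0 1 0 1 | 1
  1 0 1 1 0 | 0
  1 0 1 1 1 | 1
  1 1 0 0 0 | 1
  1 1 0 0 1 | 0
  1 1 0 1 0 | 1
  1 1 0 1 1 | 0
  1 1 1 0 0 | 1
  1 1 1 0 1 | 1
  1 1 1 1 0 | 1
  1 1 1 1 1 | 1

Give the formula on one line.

  ~e = 10101010101010101010101010101010
  (b & ~e) = 00000000101010100000000010101010
  (c & e) = 00000101000001010000010100000101
  ((b & ~e) | (c & e)) = 00000101101011110000010110101111
  ~b = 11111111000000001111111100000000
  (~b & e) = 01010101000000000101010100000000
  (((b & ~e) | (c & e)) | (~b & e)) = 01010101101011110101010110101111

(((b & ~e) | (c & e)) | (~b & e))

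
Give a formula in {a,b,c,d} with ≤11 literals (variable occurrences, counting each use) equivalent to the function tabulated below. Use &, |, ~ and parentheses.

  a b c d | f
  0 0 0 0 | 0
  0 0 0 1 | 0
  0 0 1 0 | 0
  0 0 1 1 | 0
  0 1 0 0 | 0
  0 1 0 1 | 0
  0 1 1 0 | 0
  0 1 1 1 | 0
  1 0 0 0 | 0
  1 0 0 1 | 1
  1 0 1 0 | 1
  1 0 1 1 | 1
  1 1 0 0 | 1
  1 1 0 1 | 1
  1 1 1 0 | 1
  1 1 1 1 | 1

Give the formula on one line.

((a & (d | b)) | ((c | (~a & ~b)) & ((~c | ~b) & a)))

  (d | b) = 0101111101011111
  (a & (d | b)) = 0000000001011111
  ~a = 1111111100000000
  ~b = 1111000011110000
  (~a & ~b) = 1111000000000000
  (c | (~a & ~b)) = 1111001100110011
  ~c = 1100110011001100
  (~c | ~b) = 1111110011111100
  ((~c | ~b) & a) = 0000000011111100
  ((c | (~a & ~b)) & ((~c | ~b) & a)) = 0000000000110000
  ((a & (d | b)) | ((c | (~a & ~b)) & ((~c | ~b) & a))) = 0000000001111111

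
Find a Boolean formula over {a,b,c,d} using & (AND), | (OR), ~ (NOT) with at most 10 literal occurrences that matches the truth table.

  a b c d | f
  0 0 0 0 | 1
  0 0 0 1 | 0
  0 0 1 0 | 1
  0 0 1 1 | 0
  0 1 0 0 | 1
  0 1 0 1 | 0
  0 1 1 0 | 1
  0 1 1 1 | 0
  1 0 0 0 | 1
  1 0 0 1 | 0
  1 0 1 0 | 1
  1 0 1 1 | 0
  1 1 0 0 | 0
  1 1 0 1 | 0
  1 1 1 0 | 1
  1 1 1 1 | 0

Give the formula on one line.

(~d & (~a | ((~a & d) | ((c | ~b) & ~d))))

  ~d = 1010101010101010
  ~a = 1111111100000000
  (~a & d) = 0101010100000000
  ~b = 1111000011110000
  (c | ~b) = 1111001111110011
  ((c | ~b) & ~d) = 1010001010100010
  ((~a & d) | ((c | ~b) & ~d)) = 1111011110100010
  (~a | ((~a & d) | ((c | ~b) & ~d))) = 1111111110100010
  (~d & (~a | ((~a & d) | ((c | ~b) & ~d)))) = 1010101010100010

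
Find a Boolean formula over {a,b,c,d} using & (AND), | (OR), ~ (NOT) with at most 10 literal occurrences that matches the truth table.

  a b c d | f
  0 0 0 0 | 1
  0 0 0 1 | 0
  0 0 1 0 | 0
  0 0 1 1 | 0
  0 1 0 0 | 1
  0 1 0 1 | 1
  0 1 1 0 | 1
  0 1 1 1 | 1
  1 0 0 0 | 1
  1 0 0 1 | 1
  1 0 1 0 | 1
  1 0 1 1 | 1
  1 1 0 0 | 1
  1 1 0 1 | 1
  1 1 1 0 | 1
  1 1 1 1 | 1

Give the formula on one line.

((a | (b & (~b | ~c))) | ((c | ~d) & ((b | ~c) | a)))

  ~b = 1111000011110000
  ~c = 1100110011001100
  (~b | ~c) = 1111110011111100
  (b & (~b | ~c)) = 0000110000001100
  (a | (b & (~b | ~c))) = 0000110011111111
  ~d = 1010101010101010
  (c | ~d) = 1011101110111011
  (b | ~c) = 1100111111001111
  ((b | ~c) | a) = 1100111111111111
  ((c | ~d) & ((b | ~c) | a)) = 1000101110111011
  ((a | (b & (~b | ~c))) | ((c | ~d) & ((b | ~c) | a))) = 1000111111111111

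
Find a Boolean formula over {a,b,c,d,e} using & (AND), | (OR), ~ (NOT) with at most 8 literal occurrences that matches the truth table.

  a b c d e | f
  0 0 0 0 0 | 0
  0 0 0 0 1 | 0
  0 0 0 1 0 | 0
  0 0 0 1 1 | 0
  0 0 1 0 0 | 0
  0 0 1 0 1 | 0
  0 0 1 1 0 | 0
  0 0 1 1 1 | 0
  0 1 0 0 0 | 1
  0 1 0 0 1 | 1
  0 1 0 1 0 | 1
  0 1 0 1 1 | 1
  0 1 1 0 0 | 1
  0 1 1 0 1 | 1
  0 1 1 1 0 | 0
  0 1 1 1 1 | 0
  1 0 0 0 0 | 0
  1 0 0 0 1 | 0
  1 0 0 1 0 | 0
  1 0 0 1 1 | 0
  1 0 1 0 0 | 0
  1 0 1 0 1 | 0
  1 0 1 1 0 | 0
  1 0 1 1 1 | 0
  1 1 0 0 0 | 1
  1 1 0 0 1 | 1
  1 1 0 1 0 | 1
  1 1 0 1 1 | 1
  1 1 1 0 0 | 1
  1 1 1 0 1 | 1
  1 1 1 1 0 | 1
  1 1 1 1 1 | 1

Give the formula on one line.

  ~a = 11111111111111110000000000000000
  (b | ~a) = 11111111111111110000000011111111
  (a & (b | ~a)) = 00000000000000000000000011111111
  (c & (a & (b | ~a))) = 00000000000000000000000000001111
  ~c = 11110000111100001111000011110000
  ~d = 11001100110011001100110011001100
  (~c | ~d) = 11111100111111001111110011111100
  ((~c | ~d) & b) = 00000000111111000000000011111100
  ((c & (a & (b | ~a))) | ((~c | ~d) & b)) = 00000000111111000000000011111111

((c & (a & (b | ~a))) | ((~c | ~d) & b))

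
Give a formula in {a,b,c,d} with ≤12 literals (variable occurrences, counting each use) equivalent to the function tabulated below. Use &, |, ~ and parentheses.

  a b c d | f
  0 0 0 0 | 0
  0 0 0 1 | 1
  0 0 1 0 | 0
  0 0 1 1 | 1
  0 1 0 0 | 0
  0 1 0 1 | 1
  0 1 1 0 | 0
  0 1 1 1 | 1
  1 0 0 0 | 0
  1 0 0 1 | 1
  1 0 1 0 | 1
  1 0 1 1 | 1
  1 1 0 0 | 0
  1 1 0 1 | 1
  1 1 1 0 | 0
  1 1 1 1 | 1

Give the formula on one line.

  ~b = 1111000011110000
  (c & ~b) = 0011000000110000
  ((c & ~b) | d) = 0111010101110101
  ~a = 1111111100000000
  ~c = 1100110011001100
  (~c | b) = 1100111111001111
  (d | (~c | b)) = 1101111111011111
  (~a & (d | (~c | b))) = 1101111100000000
  (b | (~a & (d | (~c | b)))) = 1101111100001111
  ((b | (~a & (d | (~c | b)))) | a) = 1101111111111111
  (((c & ~b) | d) & ((b | (~a & (d | (~c | b)))) | a)) = 0101010101110101

(((c & ~b) | d) & ((b | (~a & (d | (~c | b)))) | a))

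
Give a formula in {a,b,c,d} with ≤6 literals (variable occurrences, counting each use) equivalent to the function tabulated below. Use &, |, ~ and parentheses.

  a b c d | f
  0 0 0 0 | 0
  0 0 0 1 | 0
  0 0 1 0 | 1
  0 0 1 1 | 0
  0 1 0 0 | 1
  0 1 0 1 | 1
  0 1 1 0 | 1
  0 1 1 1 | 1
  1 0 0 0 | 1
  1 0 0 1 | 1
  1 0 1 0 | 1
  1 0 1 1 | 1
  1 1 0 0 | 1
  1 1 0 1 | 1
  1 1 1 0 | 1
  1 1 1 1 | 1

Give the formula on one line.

((a | b) | (~d & c))

  (a | b) = 0000111111111111
  ~d = 1010101010101010
  (~d & c) = 0010001000100010
  ((a | b) | (~d & c)) = 0010111111111111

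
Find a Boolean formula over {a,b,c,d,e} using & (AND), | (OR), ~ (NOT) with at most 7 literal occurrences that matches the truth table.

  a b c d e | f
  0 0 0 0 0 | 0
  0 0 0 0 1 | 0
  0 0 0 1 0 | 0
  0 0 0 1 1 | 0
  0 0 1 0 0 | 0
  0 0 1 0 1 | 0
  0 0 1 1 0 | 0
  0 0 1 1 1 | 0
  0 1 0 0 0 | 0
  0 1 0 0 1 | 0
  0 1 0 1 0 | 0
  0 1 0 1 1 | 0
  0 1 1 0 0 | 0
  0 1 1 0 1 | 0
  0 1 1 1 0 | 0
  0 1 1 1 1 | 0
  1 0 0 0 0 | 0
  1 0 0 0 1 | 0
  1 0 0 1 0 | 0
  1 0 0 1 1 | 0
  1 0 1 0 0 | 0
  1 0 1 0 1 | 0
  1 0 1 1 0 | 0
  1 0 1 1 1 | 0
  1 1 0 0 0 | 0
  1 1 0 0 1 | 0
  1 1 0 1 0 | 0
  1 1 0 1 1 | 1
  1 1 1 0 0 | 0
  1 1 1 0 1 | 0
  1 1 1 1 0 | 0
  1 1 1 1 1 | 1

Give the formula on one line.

(((~d & ~c) | (a & e)) & (b & d))

  ~d = 11001100110011001100110011001100
  ~c = 11110000111100001111000011110000
  (~d & ~c) = 11000000110000001100000011000000
  (a & e) = 00000000000000000101010101010101
  ((~d & ~c) | (a & e)) = 11000000110000001101010111010101
  (b & d) = 00000000001100110000000000110011
  (((~d & ~c) | (a & e)) & (b & d)) = 00000000000000000000000000010001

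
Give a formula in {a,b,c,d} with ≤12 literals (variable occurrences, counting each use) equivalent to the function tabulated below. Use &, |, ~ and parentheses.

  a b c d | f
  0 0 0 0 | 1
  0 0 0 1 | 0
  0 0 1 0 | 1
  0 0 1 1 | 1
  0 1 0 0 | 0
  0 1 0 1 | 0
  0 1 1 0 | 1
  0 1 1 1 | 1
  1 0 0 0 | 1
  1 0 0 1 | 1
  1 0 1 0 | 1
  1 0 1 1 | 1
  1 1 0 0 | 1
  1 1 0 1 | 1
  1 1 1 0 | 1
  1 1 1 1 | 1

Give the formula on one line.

  ~b = 1111000011110000
  (~b | a) = 1111000011111111
  ~d = 1010101010101010
  (a | ~d) = 1010101011111111
  ((~b | a) & (a | ~d)) = 1010000011111111
  ~c = 1100110011001100
  (a & d) = 0000000001010101
  (b & (a & d)) = 0000000000000101
  (~c & (b & (a & d))) = 0000000000000100
  ((~c & (b & (a & d))) | c) = 0011001100110111
  (((~b | a) & (a | ~d)) | ((~c & (b & (a & d))) | c)) = 1011001111111111

(((~b | a) & (a | ~d)) | ((~c & (b & (a & d))) | c))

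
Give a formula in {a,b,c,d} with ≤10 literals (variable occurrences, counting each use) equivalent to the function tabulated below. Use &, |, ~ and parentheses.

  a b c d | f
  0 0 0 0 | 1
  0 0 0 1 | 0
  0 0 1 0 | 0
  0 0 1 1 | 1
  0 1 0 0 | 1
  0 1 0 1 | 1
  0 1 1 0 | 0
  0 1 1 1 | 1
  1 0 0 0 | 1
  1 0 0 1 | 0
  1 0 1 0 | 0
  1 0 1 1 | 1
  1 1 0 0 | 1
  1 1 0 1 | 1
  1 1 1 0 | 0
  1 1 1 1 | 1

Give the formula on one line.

(((d & c) | (~c & b)) | ((~c & ~d) | (b & d)))

  (d & c) = 0001000100010001
  ~c = 1100110011001100
  (~c & b) = 0000110000001100
  ((d & c) | (~c & b)) = 0001110100011101
  ~d = 1010101010101010
  (~c & ~d) = 1000100010001000
  (b & d) = 0000010100000101
  ((~c & ~d) | (b & d)) = 1000110110001101
  (((d & c) | (~c & b)) | ((~c & ~d) | (b & d))) = 1001110110011101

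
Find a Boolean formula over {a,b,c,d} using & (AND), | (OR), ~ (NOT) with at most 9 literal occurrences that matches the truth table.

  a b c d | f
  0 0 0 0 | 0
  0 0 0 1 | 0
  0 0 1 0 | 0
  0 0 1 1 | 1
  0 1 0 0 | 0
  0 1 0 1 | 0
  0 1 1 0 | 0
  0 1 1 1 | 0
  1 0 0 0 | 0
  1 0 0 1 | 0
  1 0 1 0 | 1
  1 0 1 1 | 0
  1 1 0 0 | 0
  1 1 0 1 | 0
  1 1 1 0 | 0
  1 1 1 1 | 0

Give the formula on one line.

(~b & ((((d & ~a) & c) | ~d) & (d | (a & c))))

  ~b = 1111000011110000
  ~a = 1111111100000000
  (d & ~a) = 0101010100000000
  ((d & ~a) & c) = 0001000100000000
  ~d = 1010101010101010
  (((d & ~a) & c) | ~d) = 1011101110101010
  (a & c) = 0000000000110011
  (d | (a & c)) = 0101010101110111
  ((((d & ~a) & c) | ~d) & (d | (a & c))) = 0001000100100010
  (~b & ((((d & ~a) & c) | ~d) & (d | (a & c)))) = 0001000000100000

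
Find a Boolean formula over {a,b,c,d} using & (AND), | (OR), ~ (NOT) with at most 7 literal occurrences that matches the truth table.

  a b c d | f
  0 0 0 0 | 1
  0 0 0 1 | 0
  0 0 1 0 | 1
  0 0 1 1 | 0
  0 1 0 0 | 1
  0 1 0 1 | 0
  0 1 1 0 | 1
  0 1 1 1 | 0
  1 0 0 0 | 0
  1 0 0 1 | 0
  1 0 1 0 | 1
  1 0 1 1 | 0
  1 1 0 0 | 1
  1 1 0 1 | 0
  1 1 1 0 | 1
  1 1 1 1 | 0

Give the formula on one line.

(~d & (b | (c | ~a)))

  ~d = 1010101010101010
  ~a = 1111111100000000
  (c | ~a) = 1111111100110011
  (b | (c | ~a)) = 1111111100111111
  (~d & (b | (c | ~a))) = 1010101000101010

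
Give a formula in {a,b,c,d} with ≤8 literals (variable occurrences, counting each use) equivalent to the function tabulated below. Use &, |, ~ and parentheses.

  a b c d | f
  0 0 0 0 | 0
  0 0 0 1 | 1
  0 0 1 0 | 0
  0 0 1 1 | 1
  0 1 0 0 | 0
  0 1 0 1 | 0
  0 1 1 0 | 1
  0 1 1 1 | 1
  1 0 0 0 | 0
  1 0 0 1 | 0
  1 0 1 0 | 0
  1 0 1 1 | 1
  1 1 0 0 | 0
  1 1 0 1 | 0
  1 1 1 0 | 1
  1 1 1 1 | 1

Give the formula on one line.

  ~a = 1111111100000000
  (~a | c) = 1111111100110011
  ~b = 1111000011110000
  (d & ~b) = 0101000001010000
  ((~a | c) & (d & ~b)) = 0101000000010000
  ~d = 1010101010101010
  ~c = 1100110011001100
  (~d & ~c) = 1000100010001000
  (b | (~d & ~c)) = 1000111110001111
  ((b | (~d & ~c)) & c) = 0000001100000011
  (((~a | c) & (d & ~b)) | ((b | (~d & ~c)) & c)) = 0101001100010011

(((~a | c) & (d & ~b)) | ((b | (~d & ~c)) & c))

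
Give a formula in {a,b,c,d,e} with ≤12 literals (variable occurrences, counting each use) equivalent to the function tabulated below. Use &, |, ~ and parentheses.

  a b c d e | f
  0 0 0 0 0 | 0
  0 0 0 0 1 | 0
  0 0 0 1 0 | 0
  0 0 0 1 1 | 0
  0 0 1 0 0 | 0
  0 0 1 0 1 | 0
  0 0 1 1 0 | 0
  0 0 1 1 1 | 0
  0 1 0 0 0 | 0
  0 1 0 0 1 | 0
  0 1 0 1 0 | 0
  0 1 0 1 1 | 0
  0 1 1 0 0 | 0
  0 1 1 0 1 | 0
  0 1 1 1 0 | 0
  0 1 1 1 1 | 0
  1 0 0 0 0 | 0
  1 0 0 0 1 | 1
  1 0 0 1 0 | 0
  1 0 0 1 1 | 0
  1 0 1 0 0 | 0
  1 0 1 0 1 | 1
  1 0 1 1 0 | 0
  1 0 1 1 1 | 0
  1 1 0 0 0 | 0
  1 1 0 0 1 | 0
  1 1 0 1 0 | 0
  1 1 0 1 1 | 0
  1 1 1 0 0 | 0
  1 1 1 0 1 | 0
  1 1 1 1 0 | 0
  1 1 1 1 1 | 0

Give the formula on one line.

(~d & ((((~e | d) & ~a) | ((~b & e) & (a & e))) & e))

  ~d = 11001100110011001100110011001100
  ~e = 10101010101010101010101010101010
  (~e | d) = 10111011101110111011101110111011
  ~a = 11111111111111110000000000000000
  ((~e | d) & ~a) = 10111011101110110000000000000000
  ~b = 11111111000000001111111100000000
  (~b & e) = 01010101000000000101010100000000
  (a & e) = 00000000000000000101010101010101
  ((~b & e) & (a & e)) = 00000000000000000101010100000000
  (((~e | d) & ~a) | ((~b & e) & (a & e))) = 10111011101110110101010100000000
  ((((~e | d) & ~a) | ((~b & e) & (a & e))) & e) = 00010001000100010101010100000000
  (~d & ((((~e | d) & ~a) | ((~b & e) & (a & e))) & e)) = 00000000000000000100010000000000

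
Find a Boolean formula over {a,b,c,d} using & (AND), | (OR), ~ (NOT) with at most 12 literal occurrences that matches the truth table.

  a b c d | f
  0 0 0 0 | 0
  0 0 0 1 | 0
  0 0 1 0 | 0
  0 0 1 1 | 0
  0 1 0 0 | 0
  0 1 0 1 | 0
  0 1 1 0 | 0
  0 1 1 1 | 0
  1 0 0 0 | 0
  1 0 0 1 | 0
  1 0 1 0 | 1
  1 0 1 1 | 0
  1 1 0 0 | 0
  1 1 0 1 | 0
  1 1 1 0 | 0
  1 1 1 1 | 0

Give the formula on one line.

  ~b = 1111000011110000
  (b | a) = 0000111111111111
  (~b & (b | a)) = 0000000011110000
  ~d = 1010101010101010
  ((~b & (b | a)) & ~d) = 0000000010100000
  ~c = 1100110011001100
  (~c | ~d) = 1110111011101110
  (b | (~c | ~d)) = 1110111111101111
  ((b | (~c | ~d)) & c) = 0010001100100011
  (((b | (~c | ~d)) & c) & a) = 0000000000100011
  (((~b & (b | a)) & ~d) & (((b | (~c | ~d)) & c) & a)) = 0000000000100000

(((~b & (b | a)) & ~d) & (((b | (~c | ~d)) & c) & a))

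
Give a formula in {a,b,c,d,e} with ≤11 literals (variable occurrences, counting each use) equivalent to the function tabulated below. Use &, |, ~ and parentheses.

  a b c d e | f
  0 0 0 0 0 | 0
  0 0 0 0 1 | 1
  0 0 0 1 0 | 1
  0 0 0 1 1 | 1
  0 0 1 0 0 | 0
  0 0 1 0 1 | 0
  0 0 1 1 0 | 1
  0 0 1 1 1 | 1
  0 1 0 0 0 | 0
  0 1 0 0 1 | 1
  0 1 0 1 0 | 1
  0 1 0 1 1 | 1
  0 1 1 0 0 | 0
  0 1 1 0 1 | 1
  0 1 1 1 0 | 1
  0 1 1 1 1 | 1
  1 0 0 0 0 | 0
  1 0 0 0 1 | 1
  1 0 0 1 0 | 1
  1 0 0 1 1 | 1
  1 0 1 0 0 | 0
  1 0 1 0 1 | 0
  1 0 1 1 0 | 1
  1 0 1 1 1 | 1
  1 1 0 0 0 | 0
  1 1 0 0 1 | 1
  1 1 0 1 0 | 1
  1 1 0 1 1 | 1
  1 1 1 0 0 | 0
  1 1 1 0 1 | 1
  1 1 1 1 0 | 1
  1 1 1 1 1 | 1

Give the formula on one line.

(d | ((~e | (~d & (~a | e))) & (e & (~c | b))))

  ~e = 10101010101010101010101010101010
  ~d = 11001100110011001100110011001100
  ~a = 11111111111111110000000000000000
  (~a | e) = 11111111111111110101010101010101
  (~d & (~a | e)) = 11001100110011000100010001000100
  (~e | (~d & (~a | e))) = 11101110111011101110111011101110
  ~c = 11110000111100001111000011110000
  (~c | b) = 11110000111111111111000011111111
  (e & (~c | b)) = 01010000010101010101000001010101
  ((~e | (~d & (~a | e))) & (e & (~c | b))) = 01000000010001000100000001000100
  (d | ((~e | (~d & (~a | e))) & (e & (~c | b)))) = 01110011011101110111001101110111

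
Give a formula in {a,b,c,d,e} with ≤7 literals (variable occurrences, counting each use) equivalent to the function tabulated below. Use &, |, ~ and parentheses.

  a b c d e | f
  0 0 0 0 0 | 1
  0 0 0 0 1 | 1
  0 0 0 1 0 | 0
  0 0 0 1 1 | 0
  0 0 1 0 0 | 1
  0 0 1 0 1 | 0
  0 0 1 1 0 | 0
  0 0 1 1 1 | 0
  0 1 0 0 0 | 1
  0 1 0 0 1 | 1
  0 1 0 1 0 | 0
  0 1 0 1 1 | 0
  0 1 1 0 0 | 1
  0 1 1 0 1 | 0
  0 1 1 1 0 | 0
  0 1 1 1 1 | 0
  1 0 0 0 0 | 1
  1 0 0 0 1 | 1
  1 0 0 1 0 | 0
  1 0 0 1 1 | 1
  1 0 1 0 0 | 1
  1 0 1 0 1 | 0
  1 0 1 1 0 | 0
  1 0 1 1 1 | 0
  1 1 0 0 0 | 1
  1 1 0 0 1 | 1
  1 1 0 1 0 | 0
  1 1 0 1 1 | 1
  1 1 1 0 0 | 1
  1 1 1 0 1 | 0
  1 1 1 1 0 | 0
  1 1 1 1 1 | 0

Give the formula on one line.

(((a & ((~a & d) | e)) | ~d) & (~c | ~e))

  ~a = 11111111111111110000000000000000
  (~a & d) = 00110011001100110000000000000000
  ((~a & d) | e) = 01110111011101110101010101010101
  (a & ((~a & d) | e)) = 00000000000000000101010101010101
  ~d = 11001100110011001100110011001100
  ((a & ((~a & d) | e)) | ~d) = 11001100110011001101110111011101
  ~c = 11110000111100001111000011110000
  ~e = 10101010101010101010101010101010
  (~c | ~e) = 11111010111110101111101011111010
  (((a & ((~a & d) | e)) | ~d) & (~c | ~e)) = 11001000110010001101100011011000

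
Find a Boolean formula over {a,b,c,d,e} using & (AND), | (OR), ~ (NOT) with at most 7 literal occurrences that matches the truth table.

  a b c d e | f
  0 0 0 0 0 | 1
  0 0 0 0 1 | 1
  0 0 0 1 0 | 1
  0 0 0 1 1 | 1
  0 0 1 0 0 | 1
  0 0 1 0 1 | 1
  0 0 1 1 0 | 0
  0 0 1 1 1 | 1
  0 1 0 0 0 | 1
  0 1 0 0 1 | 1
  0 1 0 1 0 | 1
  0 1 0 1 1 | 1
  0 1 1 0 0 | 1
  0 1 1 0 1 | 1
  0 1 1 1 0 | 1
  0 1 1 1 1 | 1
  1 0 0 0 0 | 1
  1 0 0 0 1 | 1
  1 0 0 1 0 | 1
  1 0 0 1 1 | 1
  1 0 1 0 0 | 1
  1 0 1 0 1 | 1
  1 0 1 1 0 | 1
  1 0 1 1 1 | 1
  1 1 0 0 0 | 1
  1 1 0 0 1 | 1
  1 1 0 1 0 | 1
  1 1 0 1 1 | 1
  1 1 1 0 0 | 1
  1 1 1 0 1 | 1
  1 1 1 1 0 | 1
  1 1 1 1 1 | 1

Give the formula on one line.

  ~d = 11001100110011001100110011001100
  ~b = 11111111000000001111111100000000
  (~d & ~b) = 11001100000000001100110000000000
  (b | e) = 01010101111111110101010111111111
  ((~d & ~b) | (b | e)) = 11011101111111111101110111111111
  (c & ((~d & ~b) | (b | e))) = 00001101000011110000110100001111
  ~c = 11110000111100001111000011110000
  (a | ~c) = 11110000111100001111111111111111
  ((c & ((~d & ~b) | (b | e))) | (a | ~c)) = 11111101111111111111111111111111

((c & ((~d & ~b) | (b | e))) | (a | ~c))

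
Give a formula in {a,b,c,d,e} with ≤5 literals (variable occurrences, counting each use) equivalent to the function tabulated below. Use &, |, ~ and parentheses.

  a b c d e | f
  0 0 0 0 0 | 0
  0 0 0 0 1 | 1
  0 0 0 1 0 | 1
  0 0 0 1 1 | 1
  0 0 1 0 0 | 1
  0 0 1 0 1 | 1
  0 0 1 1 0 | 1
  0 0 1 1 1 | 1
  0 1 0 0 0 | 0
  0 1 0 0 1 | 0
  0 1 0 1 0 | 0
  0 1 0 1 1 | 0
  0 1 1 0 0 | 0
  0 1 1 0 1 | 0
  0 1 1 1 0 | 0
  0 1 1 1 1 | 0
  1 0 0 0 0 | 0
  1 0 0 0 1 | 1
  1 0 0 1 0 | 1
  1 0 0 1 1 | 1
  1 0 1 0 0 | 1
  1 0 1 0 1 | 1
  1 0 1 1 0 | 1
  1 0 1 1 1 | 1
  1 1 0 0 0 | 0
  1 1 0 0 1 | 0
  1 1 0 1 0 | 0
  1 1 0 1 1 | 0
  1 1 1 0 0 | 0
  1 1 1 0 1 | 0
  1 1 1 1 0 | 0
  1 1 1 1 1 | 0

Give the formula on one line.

  ~b = 11111111000000001111111100000000
  (d | e) = 01110111011101110111011101110111
  (c | (d | e)) = 01111111011111110111111101111111
  (~b & (c | (d | e))) = 01111111000000000111111100000000

(~b & (c | (d | e)))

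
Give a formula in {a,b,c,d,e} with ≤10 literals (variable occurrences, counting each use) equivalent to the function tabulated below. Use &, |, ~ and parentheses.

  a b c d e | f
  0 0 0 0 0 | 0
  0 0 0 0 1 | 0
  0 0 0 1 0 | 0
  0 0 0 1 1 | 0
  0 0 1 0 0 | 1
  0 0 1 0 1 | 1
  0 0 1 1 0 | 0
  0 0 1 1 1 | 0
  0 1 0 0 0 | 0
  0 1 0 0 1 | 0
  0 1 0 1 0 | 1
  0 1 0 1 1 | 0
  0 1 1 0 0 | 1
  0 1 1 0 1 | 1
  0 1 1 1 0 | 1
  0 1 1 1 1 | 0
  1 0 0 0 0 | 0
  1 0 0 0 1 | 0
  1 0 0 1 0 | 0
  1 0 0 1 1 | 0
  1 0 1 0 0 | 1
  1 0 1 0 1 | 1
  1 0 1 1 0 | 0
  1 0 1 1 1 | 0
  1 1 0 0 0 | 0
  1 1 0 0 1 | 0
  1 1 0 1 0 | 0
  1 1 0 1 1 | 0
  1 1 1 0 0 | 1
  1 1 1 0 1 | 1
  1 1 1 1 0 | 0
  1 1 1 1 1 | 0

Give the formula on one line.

  ~d = 11001100110011001100110011001100
  (c & ~d) = 00001100000011000000110000001100
  (c & e) = 00000101000001010000010100000101
  ~b = 11111111000000001111111100000000
  ((c & e) & ~b) = 00000101000000000000010100000000
  ~a = 11111111111111110000000000000000
  (b & d) = 00000000001100110000000000110011
  (~a & (b & d)) = 00000000001100110000000000000000
  (((c & e) & ~b) | (~a & (b & d))) = 00000101001100110000010100000000
  ~e = 10101010101010101010101010101010
  ((((c & e) & ~b) | (~a & (b & d))) & ~e) = 00000000001000100000000000000000
  ((c & ~d) | ((((c & e) & ~b) | (~a & (b & d))) & ~e)) = 00001100001011100000110000001100

((c & ~d) | ((((c & e) & ~b) | (~a & (b & d))) & ~e))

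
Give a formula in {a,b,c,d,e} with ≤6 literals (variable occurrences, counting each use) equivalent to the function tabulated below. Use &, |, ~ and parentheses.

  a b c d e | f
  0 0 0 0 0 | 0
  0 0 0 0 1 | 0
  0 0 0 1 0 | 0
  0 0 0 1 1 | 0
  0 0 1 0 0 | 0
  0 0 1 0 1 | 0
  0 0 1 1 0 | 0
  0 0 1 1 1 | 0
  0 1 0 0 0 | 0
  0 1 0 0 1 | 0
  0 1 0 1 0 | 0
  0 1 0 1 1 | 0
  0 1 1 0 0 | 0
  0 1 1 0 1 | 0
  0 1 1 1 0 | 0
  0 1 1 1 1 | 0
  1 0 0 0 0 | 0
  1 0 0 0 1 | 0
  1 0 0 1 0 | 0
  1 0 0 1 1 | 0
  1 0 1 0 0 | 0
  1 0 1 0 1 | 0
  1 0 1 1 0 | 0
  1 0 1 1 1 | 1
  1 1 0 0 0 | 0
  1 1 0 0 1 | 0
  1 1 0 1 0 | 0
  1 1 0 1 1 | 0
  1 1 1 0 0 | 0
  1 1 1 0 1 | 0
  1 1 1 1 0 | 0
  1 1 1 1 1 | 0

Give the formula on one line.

(e & (((~b & a) & (~d | c)) & d))

  ~b = 11111111000000001111111100000000
  (~b & a) = 00000000000000001111111100000000
  ~d = 11001100110011001100110011001100
  (~d | c) = 11001111110011111100111111001111
  ((~b & a) & (~d | c)) = 00000000000000001100111100000000
  (((~b & a) & (~d | c)) & d) = 00000000000000000000001100000000
  (e & (((~b & a) & (~d | c)) & d)) = 00000000000000000000000100000000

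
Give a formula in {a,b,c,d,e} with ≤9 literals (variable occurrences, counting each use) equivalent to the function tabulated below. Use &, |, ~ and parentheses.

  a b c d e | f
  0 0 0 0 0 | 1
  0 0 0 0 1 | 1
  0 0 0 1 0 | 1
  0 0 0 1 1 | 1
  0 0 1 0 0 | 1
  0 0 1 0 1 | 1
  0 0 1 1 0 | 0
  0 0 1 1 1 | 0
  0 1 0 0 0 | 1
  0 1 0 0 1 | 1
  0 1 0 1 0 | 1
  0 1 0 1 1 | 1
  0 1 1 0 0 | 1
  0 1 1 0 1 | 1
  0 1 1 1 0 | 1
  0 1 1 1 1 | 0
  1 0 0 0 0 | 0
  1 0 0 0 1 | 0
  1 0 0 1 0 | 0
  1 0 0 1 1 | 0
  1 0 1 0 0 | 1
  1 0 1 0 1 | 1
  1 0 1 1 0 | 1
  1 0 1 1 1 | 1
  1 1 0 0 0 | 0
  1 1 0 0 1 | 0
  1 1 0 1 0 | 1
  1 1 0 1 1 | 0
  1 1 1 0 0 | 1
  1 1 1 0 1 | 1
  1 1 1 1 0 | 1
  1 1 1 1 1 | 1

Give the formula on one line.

((((~d | a) | ~c) & (c | ~a)) | ((e | d) & (b & ~e)))

  ~d = 11001100110011001100110011001100
  (~d | a) = 11001100110011001111111111111111
  ~c = 11110000111100001111000011110000
  ((~d | a) | ~c) = 11111100111111001111111111111111
  ~a = 11111111111111110000000000000000
  (c | ~a) = 11111111111111110000111100001111
  (((~d | a) | ~c) & (c | ~a)) = 11111100111111000000111100001111
  (e | d) = 01110111011101110111011101110111
  ~e = 10101010101010101010101010101010
  (b & ~e) = 00000000101010100000000010101010
  ((e | d) & (b & ~e)) = 00000000001000100000000000100010
  ((((~d | a) | ~c) & (c | ~a)) | ((e | d) & (b & ~e))) = 11111100111111100000111100101111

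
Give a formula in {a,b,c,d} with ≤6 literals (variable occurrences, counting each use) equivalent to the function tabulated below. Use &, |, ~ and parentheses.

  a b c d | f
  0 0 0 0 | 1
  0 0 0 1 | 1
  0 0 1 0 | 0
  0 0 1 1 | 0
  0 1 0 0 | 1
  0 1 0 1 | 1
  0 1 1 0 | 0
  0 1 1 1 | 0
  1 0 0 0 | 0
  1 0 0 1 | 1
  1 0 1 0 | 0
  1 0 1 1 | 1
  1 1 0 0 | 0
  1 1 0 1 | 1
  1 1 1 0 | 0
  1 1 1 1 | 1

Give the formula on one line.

((~a | d) & (~c | ((~a | d) & a)))

  ~a = 1111111100000000
  (~a | d) = 1111111101010101
  ~c = 1100110011001100
  ((~a | d) & a) = 0000000001010101
  (~c | ((~a | d) & a)) = 1100110011011101
  ((~a | d) & (~c | ((~a | d) & a))) = 1100110001010101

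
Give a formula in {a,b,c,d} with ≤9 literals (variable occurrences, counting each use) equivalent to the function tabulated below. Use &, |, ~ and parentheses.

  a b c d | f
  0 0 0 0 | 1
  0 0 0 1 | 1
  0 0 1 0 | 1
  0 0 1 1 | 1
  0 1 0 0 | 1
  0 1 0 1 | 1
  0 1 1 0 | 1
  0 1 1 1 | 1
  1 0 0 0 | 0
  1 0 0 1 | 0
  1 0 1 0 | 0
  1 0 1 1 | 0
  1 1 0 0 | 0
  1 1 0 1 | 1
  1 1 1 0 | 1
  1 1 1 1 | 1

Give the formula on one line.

(~a | ((b & (c | d)) & (~d | (c | a))))

  ~a = 1111111100000000
  (c | d) = 0111011101110111
  (b & (c | d)) = 0000011100000111
  ~d = 1010101010101010
  (c | a) = 0011001111111111
  (~d | (c | a)) = 1011101111111111
  ((b & (c | d)) & (~d | (c | a))) = 0000001100000111
  (~a | ((b & (c | d)) & (~d | (c | a)))) = 1111111100000111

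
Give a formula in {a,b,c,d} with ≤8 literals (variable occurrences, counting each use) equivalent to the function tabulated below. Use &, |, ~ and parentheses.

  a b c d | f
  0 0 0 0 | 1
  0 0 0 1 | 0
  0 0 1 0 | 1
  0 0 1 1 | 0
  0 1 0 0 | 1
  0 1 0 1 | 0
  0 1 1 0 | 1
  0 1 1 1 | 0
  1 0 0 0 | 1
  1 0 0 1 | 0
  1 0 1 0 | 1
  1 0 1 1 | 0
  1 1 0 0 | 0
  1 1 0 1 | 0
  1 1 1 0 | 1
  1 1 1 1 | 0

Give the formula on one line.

  (c & b) = 0000001100000011
  ~b = 1111000011110000
  ~a = 1111111100000000
  (~b | ~a) = 1111111111110000
  ((c & b) | (~b | ~a)) = 1111111111110011
  ~d = 1010101010101010
  (((c & b) | (~b | ~a)) & ~d) = 1010101010100010

(((c & b) | (~b | ~a)) & ~d)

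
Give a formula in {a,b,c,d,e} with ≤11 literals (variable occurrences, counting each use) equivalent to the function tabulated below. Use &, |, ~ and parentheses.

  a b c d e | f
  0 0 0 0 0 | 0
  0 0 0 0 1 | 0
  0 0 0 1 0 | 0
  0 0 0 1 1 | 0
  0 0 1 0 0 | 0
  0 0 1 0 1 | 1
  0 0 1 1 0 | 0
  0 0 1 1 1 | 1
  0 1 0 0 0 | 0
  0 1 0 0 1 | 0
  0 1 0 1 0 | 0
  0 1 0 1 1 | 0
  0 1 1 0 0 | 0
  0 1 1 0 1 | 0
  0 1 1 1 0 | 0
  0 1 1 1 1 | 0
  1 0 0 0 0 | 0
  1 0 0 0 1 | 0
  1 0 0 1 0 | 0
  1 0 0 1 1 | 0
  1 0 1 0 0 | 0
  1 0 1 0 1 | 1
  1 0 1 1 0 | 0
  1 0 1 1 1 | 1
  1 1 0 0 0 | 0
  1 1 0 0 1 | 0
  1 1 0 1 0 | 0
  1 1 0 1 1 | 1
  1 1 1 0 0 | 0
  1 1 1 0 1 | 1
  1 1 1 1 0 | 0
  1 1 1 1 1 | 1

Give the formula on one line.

((e & (~b | a)) & (((a | ~d) | ~b) & ((b & d) | c)))

  ~b = 11111111000000001111111100000000
  (~b | a) = 11111111000000001111111111111111
  (e & (~b | a)) = 01010101000000000101010101010101
  ~d = 11001100110011001100110011001100
  (a | ~d) = 11001100110011001111111111111111
  ((a | ~d) | ~b) = 11111111110011001111111111111111
  (b & d) = 00000000001100110000000000110011
  ((b & d) | c) = 00001111001111110000111100111111
  (((a | ~d) | ~b) & ((b & d) | c)) = 00001111000011000000111100111111
  ((e & (~b | a)) & (((a | ~d) | ~b) & ((b & d) | c))) = 00000101000000000000010100010101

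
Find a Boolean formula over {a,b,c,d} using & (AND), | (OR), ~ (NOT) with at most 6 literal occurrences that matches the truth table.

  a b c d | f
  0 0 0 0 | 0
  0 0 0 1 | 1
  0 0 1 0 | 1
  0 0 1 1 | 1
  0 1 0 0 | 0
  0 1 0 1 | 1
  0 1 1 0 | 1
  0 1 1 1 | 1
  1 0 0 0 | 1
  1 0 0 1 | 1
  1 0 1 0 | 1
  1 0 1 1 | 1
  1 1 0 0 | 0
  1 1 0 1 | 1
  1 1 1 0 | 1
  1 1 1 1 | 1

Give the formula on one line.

((d | c) | (~b & a))

  (d | c) = 0111011101110111
  ~b = 1111000011110000
  (~b & a) = 0000000011110000
  ((d | c) | (~b & a)) = 0111011111110111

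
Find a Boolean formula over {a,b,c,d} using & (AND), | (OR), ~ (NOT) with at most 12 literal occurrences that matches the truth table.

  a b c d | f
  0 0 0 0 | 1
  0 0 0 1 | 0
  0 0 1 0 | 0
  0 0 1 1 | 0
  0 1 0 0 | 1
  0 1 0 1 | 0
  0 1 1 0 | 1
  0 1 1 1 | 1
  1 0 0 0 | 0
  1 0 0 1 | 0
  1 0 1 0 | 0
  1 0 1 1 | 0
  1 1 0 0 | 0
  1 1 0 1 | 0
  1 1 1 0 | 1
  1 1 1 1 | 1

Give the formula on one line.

  ~b = 1111000011110000
  ~c = 1100110011001100
  (~b & ~c) = 1100000011000000
  ((~b & ~c) | b) = 1100111111001111
  ~d = 1010101010101010
  (~d | c) = 1011101110111011
  (((~b & ~c) | b) & (~d | c)) = 1000101110001011
  ~a = 1111111100000000
  (c | ~a) = 1111111100110011
  (~b & d) = 0101000001010000
  ((c | ~a) | (~b & d)) = 1111111101110011
  ((((~b & ~c) | b) & (~d | c)) & ((c | ~a) | (~b & d))) = 1000101100000011

((((~b & ~c) | b) & (~d | c)) & ((c | ~a) | (~b & d)))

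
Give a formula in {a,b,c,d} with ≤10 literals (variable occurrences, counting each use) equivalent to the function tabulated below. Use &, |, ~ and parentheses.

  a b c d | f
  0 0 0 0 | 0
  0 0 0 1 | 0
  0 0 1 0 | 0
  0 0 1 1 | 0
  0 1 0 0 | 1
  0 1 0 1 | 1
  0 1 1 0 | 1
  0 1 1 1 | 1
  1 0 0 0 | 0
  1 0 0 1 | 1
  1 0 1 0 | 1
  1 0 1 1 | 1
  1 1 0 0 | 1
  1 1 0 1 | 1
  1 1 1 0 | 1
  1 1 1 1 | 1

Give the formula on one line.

(b | (((d | a) & ((~d | a) & (c | d))) & ~b))

  (d | a) = 0101010111111111
  ~d = 1010101010101010
  (~d | a) = 1010101011111111
  (c | d) = 0111011101110111
  ((~d | a) & (c | d)) = 0010001001110111
  ((d | a) & ((~d | a) & (c | d))) = 0000000001110111
  ~b = 1111000011110000
  (((d | a) & ((~d | a) & (c | d))) & ~b) = 0000000001110000
  (b | (((d | a) & ((~d | a) & (c | d))) & ~b)) = 0000111101111111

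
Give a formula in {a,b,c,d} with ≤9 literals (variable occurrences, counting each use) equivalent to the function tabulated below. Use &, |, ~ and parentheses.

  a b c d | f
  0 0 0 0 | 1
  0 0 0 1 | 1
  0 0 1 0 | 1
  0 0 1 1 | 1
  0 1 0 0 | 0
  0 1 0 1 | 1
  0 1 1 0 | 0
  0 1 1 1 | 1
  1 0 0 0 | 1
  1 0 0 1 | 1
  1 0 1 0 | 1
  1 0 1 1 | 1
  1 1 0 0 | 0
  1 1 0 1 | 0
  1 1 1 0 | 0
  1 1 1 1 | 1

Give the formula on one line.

(~b | ((a | b) & ((c | ~a) & d)))

  ~b = 1111000011110000
  (a | b) = 0000111111111111
  ~a = 1111111100000000
  (c | ~a) = 1111111100110011
  ((c | ~a) & d) = 0101010100010001
  ((a | b) & ((c | ~a) & d)) = 0000010100010001
  (~b | ((a | b) & ((c | ~a) & d))) = 1111010111110001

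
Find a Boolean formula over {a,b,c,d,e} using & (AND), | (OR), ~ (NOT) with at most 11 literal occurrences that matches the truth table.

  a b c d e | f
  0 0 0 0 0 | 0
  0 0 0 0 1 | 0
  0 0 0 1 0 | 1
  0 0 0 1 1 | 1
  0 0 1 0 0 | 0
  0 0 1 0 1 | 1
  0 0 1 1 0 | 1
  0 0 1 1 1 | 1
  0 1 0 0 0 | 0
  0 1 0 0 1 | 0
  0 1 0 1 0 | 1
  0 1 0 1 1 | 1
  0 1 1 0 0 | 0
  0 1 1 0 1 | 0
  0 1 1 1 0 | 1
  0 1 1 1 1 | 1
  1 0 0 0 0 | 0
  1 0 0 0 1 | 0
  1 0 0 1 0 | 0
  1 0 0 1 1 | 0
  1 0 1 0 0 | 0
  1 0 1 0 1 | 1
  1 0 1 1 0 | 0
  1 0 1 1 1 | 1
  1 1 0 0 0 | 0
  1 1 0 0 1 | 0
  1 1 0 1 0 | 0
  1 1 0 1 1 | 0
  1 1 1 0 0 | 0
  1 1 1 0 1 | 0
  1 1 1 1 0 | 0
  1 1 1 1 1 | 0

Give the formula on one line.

  ~a = 11111111111111110000000000000000
  (~a & d) = 00110011001100110000000000000000
  ~b = 11111111000000001111111100000000
  (~b | d) = 11111111001100111111111100110011
  ~c = 11110000111100001111000011110000
  ((~b | d) | ~c) = 11111111111100111111111111110011
  (((~b | d) | ~c) & c) = 00001111000000110000111100000011
  ((((~b | d) | ~c) & c) & e) = 00000101000000010000010100000001
  (~b & ((((~b | d) | ~c) & c) & e)) = 00000101000000000000010100000000
  ((~a & d) | (~b & ((((~b | d) | ~c) & c) & e))) = 00110111001100110000010100000000

((~a & d) | (~b & ((((~b | d) | ~c) & c) & e)))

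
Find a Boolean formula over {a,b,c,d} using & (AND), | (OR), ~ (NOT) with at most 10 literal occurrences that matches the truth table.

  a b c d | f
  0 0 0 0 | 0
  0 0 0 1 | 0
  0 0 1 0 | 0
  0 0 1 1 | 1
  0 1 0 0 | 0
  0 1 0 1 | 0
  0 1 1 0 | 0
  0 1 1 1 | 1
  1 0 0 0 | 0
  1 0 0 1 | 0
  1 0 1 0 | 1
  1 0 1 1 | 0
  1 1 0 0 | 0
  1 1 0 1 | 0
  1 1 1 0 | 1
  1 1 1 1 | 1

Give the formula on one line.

  ~a = 1111111100000000
  (b | ~a) = 1111111100001111
  ~c = 1100110011001100
  ~d = 1010101010101010
  (~c | ~d) = 1110111011101110
  ((b | ~a) | (~c | ~d)) = 1111111111101111
  (d & ~a) = 0101010100000000
  ((d & ~a) | a) = 0101010111111111
  (c & ((d & ~a) | a)) = 0001000100110011
  (((b | ~a) | (~c | ~d)) & (c & ((d & ~a) | a))) = 0001000100100011

(((b | ~a) | (~c | ~d)) & (c & ((d & ~a) | a)))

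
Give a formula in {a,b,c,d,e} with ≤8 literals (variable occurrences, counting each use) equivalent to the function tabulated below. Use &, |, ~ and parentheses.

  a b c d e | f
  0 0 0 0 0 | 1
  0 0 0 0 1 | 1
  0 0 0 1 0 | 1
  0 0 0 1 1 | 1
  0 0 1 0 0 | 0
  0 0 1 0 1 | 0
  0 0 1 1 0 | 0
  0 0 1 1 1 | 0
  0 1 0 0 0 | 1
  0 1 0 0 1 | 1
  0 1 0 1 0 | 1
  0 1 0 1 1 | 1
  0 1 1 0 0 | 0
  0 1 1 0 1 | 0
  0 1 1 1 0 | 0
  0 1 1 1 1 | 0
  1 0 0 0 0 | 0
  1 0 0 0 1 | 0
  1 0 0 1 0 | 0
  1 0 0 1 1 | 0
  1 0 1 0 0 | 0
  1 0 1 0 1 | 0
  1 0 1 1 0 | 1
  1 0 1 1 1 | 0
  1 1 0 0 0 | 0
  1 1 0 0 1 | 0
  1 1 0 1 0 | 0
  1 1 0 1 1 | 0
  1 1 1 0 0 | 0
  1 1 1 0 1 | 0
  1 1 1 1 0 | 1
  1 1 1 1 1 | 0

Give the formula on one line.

((((c & ~d) | ~a) & ~c) | ((c & (~e & a)) & d))

  ~d = 11001100110011001100110011001100
  (c & ~d) = 00001100000011000000110000001100
  ~a = 11111111111111110000000000000000
  ((c & ~d) | ~a) = 11111111111111110000110000001100
  ~c = 11110000111100001111000011110000
  (((c & ~d) | ~a) & ~c) = 11110000111100000000000000000000
  ~e = 10101010101010101010101010101010
  (~e & a) = 00000000000000001010101010101010
  (c & (~e & a)) = 00000000000000000000101000001010
  ((c & (~e & a)) & d) = 00000000000000000000001000000010
  ((((c & ~d) | ~a) & ~c) | ((c & (~e & a)) & d)) = 11110000111100000000001000000010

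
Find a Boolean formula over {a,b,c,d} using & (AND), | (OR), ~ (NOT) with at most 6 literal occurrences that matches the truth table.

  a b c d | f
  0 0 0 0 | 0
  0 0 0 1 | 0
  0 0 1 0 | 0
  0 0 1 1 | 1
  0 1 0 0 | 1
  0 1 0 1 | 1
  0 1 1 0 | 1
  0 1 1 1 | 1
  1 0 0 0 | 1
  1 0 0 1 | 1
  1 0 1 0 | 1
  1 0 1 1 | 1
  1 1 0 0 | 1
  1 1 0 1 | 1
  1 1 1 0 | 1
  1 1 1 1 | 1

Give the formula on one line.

  ~b = 1111000011110000
  (~b & d) = 0101000001010000
  (c & (~b & d)) = 0001000000010000
  ~a = 1111111100000000
  (~a & b) = 0000111100000000
  (a | (~a & b)) = 0000111111111111
  ((c & (~b & d)) | (a | (~a & b))) = 0001111111111111

((c & (~b & d)) | (a | (~a & b)))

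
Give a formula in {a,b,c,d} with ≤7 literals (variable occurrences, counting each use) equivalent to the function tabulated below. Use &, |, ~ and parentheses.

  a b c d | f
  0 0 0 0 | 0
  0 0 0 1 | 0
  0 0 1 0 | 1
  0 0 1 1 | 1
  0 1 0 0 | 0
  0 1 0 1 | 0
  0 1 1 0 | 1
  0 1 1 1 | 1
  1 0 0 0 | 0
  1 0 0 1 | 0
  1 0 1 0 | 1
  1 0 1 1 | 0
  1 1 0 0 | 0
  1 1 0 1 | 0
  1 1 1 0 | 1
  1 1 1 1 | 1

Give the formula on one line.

(c & (((~a | ~c) | ~d) | (b | ~a)))

  ~a = 1111111100000000
  ~c = 1100110011001100
  (~a | ~c) = 1111111111001100
  ~d = 1010101010101010
  ((~a | ~c) | ~d) = 1111111111101110
  (b | ~a) = 1111111100001111
  (((~a | ~c) | ~d) | (b | ~a)) = 1111111111101111
  (c & (((~a | ~c) | ~d) | (b | ~a))) = 0011001100100011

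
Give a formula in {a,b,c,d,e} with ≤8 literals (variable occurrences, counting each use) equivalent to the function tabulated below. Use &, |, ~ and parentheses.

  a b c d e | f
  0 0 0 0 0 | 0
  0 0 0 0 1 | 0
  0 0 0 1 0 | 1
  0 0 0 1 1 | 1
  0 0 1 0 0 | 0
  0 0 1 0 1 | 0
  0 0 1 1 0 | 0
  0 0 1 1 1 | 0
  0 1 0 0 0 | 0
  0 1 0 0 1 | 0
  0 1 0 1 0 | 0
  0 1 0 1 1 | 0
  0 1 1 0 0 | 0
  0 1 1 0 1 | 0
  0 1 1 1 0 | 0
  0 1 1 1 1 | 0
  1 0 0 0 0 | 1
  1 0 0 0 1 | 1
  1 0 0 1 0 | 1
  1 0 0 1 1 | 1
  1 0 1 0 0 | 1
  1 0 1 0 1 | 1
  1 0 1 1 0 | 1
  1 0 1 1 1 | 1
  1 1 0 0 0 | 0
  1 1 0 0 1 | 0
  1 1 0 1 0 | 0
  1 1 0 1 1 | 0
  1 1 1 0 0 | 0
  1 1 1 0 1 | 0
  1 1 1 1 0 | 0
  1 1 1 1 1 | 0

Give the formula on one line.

((d | a) & (~b & (a | ((~c & ~a) | b))))

  (d | a) = 00110011001100111111111111111111
  ~b = 11111111000000001111111100000000
  ~c = 11110000111100001111000011110000
  ~a = 11111111111111110000000000000000
  (~c & ~a) = 11110000111100000000000000000000
  ((~c & ~a) | b) = 11110000111111110000000011111111
  (a | ((~c & ~a) | b)) = 11110000111111111111111111111111
  (~b & (a | ((~c & ~a) | b))) = 11110000000000001111111100000000
  ((d | a) & (~b & (a | ((~c & ~a) | b)))) = 00110000000000001111111100000000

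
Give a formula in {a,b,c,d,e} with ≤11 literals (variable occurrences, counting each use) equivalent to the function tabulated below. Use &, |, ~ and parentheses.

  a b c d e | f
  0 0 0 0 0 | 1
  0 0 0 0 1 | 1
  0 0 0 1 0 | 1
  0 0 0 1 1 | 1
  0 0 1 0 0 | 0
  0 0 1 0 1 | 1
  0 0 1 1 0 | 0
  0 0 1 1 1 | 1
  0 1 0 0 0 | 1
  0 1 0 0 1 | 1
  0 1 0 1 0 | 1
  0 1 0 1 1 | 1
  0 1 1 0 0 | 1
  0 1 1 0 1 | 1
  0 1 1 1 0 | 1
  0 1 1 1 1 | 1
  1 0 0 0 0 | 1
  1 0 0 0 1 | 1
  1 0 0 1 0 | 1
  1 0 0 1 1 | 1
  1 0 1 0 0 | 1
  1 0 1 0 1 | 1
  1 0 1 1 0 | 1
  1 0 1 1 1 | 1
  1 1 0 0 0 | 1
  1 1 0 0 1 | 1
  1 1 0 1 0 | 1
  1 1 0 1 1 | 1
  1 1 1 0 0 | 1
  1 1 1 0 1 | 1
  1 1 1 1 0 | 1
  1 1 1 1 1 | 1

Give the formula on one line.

(b | ((((e | d) | ~a) & (~c | e)) | (e | a)))

  (e | d) = 01110111011101110111011101110111
  ~a = 11111111111111110000000000000000
  ((e | d) | ~a) = 11111111111111110111011101110111
  ~c = 11110000111100001111000011110000
  (~c | e) = 11110101111101011111010111110101
  (((e | d) | ~a) & (~c | e)) = 11110101111101010111010101110101
  (e | a) = 01010101010101011111111111111111
  ((((e | d) | ~a) & (~c | e)) | (e | a)) = 11110101111101011111111111111111
  (b | ((((e | d) | ~a) & (~c | e)) | (e | a))) = 11110101111111111111111111111111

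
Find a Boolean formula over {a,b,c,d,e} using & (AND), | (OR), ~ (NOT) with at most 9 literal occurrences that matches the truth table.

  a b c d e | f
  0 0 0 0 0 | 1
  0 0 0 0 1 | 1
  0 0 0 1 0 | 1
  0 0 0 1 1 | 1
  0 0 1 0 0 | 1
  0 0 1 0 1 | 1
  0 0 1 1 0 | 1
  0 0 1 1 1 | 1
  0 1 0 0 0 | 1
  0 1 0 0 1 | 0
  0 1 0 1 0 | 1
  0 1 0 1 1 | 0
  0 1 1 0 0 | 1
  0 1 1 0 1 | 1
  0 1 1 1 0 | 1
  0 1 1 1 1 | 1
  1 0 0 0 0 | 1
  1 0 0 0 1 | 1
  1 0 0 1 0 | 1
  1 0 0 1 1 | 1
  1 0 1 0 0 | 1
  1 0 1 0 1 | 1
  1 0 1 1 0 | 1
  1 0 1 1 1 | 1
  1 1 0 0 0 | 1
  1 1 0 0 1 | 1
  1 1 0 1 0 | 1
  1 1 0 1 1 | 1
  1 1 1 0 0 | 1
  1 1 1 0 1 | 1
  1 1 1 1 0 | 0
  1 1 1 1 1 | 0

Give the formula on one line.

  ~b = 11111111000000001111111100000000
  ~a = 11111111111111110000000000000000
  (~a & c) = 00001111000011110000000000000000
  ~e = 10101010101010101010101010101010
  (a | ~e) = 10101010101010101111111111111111
  ~c = 11110000111100001111000011110000
  (~e | c) = 10101111101011111010111110101111
  ~d = 11001100110011001100110011001100
  ((~e | c) & ~d) = 10001100100011001000110010001100
  (~c | ((~e | c) & ~d)) = 11111100111111001111110011111100
  ((a | ~e) & (~c | ((~e | c) & ~d))) = 10101000101010001111110011111100
  ((~a & c) | ((a | ~e) & (~c | ((~e | c) & ~d)))) = 10101111101011111111110011111100
  (~b | ((~a & c) | ((a | ~e) & (~c | ((~e | c) & ~d))))) = 11111111101011111111111111111100

(~b | ((~a & c) | ((a | ~e) & (~c | ((~e | c) & ~d)))))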